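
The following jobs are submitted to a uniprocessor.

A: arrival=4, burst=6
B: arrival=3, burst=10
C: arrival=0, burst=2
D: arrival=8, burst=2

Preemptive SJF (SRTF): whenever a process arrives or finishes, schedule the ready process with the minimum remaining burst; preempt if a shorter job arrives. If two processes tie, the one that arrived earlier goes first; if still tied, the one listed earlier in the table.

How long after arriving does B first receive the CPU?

0

Gantt: | C 0-2 | idle 2-3 | B 3-4 | A 4-10 | D 10-12 | B 12-21 |
Completion: A=10  B=21  C=2  D=12
Turnaround (C−A): A=6  B=18  C=2  D=4
Response(B) = first start − arrival = 3 − 3 = 0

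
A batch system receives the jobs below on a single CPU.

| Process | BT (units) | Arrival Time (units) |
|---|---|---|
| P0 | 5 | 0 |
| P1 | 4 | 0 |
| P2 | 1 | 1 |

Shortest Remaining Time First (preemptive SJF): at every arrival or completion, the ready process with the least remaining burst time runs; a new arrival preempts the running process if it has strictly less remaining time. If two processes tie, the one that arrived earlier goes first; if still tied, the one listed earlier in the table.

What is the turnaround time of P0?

10

Timeline: | P1 0-1 | P2 1-2 | P1 2-5 | P0 5-10 |
Completion: P0=10  P1=5  P2=2
Turnaround(P0) = completion − arrival = 10 − 0 = 10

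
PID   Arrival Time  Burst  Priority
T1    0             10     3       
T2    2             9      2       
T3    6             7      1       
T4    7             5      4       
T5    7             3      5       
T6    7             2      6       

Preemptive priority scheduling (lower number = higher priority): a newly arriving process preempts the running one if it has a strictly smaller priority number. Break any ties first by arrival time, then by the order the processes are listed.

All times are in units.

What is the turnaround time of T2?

16

Gantt: | T1 0-2 | T2 2-6 | T3 6-13 | T2 13-18 | T1 18-26 | T4 26-31 | T5 31-34 | T6 34-36 |
Completion: T1=26  T2=18  T3=13  T4=31  T5=34  T6=36
Turnaround(T2) = completion − arrival = 18 − 2 = 16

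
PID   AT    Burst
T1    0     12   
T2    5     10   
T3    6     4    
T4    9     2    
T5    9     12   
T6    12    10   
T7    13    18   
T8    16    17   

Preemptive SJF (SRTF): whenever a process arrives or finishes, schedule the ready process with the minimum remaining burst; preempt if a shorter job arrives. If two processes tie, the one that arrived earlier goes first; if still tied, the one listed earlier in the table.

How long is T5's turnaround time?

41

Gantt: | T1 0-6 | T3 6-10 | T4 10-12 | T1 12-18 | T2 18-28 | T6 28-38 | T5 38-50 | T8 50-67 | T7 67-85 |
Completion: T1=18  T2=28  T3=10  T4=12  T5=50  T6=38  T7=85  T8=67
Turnaround(T5) = completion − arrival = 50 − 9 = 41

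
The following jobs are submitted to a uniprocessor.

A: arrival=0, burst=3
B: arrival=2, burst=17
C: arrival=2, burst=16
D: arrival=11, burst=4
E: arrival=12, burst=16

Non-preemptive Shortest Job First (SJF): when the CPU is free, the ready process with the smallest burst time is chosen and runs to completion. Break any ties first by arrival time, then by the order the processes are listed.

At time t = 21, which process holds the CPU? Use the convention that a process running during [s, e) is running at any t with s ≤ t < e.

Timeline: | A 0-3 | C 3-19 | D 19-23 | E 23-39 | B 39-56 |
Completion: A=3  B=56  C=19  D=23  E=39
Turnaround (C−A): A=3  B=54  C=17  D=12  E=27

D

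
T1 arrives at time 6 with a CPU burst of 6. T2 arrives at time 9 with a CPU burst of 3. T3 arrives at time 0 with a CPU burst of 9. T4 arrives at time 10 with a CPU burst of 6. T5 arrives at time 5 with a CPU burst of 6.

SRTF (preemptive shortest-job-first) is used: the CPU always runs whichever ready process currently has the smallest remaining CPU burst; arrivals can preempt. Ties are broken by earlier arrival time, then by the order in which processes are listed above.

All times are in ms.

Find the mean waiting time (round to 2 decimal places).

Gantt: | T3 0-9 | T2 9-12 | T5 12-18 | T1 18-24 | T4 24-30 |
Completion: T1=24  T2=12  T3=9  T4=30  T5=18
Waiting times: T1=12, T2=0, T3=0, T4=14, T5=7
Average waiting = (12+0+0+14+7) / 5 = 33/5 = 6.60

6.60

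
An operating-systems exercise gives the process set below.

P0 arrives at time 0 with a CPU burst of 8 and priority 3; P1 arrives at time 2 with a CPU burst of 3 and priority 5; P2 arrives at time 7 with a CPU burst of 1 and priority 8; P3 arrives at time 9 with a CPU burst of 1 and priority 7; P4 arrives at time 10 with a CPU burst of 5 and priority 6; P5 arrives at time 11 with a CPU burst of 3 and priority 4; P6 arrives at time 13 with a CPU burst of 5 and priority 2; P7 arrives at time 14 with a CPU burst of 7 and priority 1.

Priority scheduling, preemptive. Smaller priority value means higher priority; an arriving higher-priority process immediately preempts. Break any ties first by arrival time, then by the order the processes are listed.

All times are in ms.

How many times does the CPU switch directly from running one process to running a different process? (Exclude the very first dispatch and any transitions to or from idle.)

Schedule: | P0 0-8 | P1 8-11 | P5 11-13 | P6 13-14 | P7 14-21 | P6 21-25 | P5 25-26 | P4 26-31 | P3 31-32 | P2 32-33 |
Completion: P0=8  P1=11  P2=33  P3=32  P4=31  P5=26  P6=25  P7=21
Turnaround (C−A): P0=8  P1=9  P2=26  P3=23  P4=21  P5=15  P6=12  P7=7

9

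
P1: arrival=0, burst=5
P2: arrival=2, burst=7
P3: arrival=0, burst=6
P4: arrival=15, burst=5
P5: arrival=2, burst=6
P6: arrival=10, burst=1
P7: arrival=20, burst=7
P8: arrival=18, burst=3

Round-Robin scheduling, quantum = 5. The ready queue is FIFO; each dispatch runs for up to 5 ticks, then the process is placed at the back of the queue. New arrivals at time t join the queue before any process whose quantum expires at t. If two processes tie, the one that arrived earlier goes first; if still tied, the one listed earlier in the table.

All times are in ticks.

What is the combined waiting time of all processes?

Gantt: | P1 0-5 | P3 5-10 | P2 10-15 | P5 15-20 | P6 20-21 | P3 21-22 | P4 22-27 | P2 27-29 | P8 29-32 | P7 32-37 | P5 37-38 | P7 38-40 |
Completion: P1=5  P2=29  P3=22  P4=27  P5=38  P6=21  P7=40  P8=32
Turnaround (C−A): P1=5  P2=27  P3=22  P4=12  P5=36  P6=11  P7=20  P8=14
Waiting = turnaround − burst: P1=0, P2=20, P3=16, P4=7, P5=30, P6=10, P7=13, P8=11
Total waiting = 0 + 20 + 16 + 7 + 30 + 10 + 13 + 11 = 107

107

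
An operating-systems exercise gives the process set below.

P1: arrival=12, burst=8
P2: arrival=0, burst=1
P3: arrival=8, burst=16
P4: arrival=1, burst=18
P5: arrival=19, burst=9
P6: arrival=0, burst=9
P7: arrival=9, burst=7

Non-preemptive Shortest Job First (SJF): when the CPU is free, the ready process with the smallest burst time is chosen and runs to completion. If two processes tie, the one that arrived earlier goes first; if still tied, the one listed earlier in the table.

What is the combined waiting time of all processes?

88

Gantt: | P2 0-1 | P6 1-10 | P7 10-17 | P1 17-25 | P5 25-34 | P3 34-50 | P4 50-68 |
Completion: P1=25  P2=1  P3=50  P4=68  P5=34  P6=10  P7=17
Turnaround (C−A): P1=13  P2=1  P3=42  P4=67  P5=15  P6=10  P7=8
Waiting = turnaround − burst: P1=5, P2=0, P3=26, P4=49, P5=6, P6=1, P7=1
Total waiting = 5 + 0 + 26 + 49 + 6 + 1 + 1 = 88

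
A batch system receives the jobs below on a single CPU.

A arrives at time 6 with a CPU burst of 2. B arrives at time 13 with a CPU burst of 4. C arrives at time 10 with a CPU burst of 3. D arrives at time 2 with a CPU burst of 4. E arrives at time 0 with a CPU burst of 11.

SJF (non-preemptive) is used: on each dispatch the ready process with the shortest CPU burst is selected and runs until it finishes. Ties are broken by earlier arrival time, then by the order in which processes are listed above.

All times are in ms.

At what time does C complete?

16

Schedule: | E 0-11 | A 11-13 | C 13-16 | D 16-20 | B 20-24 |
Completion: A=13  B=24  C=16  D=20  E=11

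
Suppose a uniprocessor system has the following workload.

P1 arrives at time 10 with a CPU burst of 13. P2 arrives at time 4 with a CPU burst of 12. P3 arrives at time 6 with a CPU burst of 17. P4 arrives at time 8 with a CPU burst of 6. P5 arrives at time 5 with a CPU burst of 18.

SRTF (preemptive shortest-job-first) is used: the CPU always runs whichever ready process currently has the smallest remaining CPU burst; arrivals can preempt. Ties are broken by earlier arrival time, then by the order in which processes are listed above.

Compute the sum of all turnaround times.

Timeline: | idle 0-4 | P2 4-8 | P4 8-14 | P2 14-22 | P1 22-35 | P3 35-52 | P5 52-70 |
Completion: P1=35  P2=22  P3=52  P4=14  P5=70
Turnaround = completion − arrival: P1=25, P2=18, P3=46, P4=6, P5=65
Total turnaround = 25 + 18 + 46 + 6 + 65 = 160

160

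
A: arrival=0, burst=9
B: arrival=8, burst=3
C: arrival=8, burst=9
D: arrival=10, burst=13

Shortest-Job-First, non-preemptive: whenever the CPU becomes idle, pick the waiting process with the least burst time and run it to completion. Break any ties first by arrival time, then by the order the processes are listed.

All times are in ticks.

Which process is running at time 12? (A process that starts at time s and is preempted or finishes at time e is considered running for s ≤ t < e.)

Schedule: | A 0-9 | B 9-12 | C 12-21 | D 21-34 |
Completion: A=9  B=12  C=21  D=34

C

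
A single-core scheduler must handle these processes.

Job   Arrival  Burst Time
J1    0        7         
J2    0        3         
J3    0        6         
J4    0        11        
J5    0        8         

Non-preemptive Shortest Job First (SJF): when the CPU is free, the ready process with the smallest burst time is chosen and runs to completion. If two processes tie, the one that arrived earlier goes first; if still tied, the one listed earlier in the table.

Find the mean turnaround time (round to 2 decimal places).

17.40

Gantt: | J2 0-3 | J3 3-9 | J1 9-16 | J5 16-24 | J4 24-35 |
Completion: J1=16  J2=3  J3=9  J4=35  J5=24
Turnaround times: J1=16, J2=3, J3=9, J4=35, J5=24
Average turnaround = (16+3+9+35+24) / 5 = 87/5 = 17.40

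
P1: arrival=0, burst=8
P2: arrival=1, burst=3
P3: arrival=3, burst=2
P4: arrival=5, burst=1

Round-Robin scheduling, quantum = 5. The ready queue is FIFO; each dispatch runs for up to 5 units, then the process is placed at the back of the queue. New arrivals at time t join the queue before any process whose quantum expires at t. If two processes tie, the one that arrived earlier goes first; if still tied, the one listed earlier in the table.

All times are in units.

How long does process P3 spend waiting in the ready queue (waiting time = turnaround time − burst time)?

Timeline: | P1 0-5 | P2 5-8 | P3 8-10 | P4 10-11 | P1 11-14 |
Completion: P1=14  P2=8  P3=10  P4=11
Waiting(P3) = turnaround − burst = 7 − 2 = 5

5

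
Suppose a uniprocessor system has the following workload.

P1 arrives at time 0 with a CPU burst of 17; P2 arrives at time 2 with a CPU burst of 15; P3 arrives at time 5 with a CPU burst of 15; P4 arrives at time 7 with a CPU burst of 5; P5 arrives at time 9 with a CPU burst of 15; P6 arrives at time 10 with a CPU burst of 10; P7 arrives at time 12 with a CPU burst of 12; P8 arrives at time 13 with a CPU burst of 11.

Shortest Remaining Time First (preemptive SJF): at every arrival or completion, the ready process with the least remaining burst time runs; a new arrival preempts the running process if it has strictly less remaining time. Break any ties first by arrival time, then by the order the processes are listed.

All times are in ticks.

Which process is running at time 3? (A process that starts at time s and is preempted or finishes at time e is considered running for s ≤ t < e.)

P1

Timeline: | P1 0-7 | P4 7-12 | P1 12-22 | P6 22-32 | P8 32-43 | P7 43-55 | P2 55-70 | P3 70-85 | P5 85-100 |
Completion: P1=22  P2=70  P3=85  P4=12  P5=100  P6=32  P7=55  P8=43
Turnaround (C−A): P1=22  P2=68  P3=80  P4=5  P5=91  P6=22  P7=43  P8=30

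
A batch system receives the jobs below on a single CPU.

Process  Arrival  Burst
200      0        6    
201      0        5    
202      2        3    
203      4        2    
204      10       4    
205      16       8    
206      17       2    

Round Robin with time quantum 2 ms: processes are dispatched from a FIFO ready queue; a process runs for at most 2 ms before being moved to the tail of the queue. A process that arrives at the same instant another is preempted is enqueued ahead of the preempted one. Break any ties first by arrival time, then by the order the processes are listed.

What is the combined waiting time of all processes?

Timeline: | 200 0-2 | 201 2-4 | 202 4-6 | 200 6-8 | 203 8-10 | 201 10-12 | 202 12-13 | 200 13-15 | 204 15-17 | 201 17-18 | 205 18-20 | 206 20-22 | 204 22-24 | 205 24-30 |
Completion: 200=15  201=18  202=13  203=10  204=24  205=30  206=22
Turnaround (C−A): 200=15  201=18  202=11  203=6  204=14  205=14  206=5
Waiting = turnaround − burst: 200=9, 201=13, 202=8, 203=4, 204=10, 205=6, 206=3
Total waiting = 9 + 13 + 8 + 4 + 10 + 6 + 3 = 53

53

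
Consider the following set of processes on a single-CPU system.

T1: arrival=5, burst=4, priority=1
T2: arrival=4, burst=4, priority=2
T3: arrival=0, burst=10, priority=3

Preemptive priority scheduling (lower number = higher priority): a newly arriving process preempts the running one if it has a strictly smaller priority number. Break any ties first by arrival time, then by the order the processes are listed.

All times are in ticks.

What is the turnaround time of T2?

Timeline: | T3 0-4 | T2 4-5 | T1 5-9 | T2 9-12 | T3 12-18 |
Completion: T1=9  T2=12  T3=18
Turnaround (C−A): T1=4  T2=8  T3=18
Turnaround(T2) = completion − arrival = 12 − 4 = 8

8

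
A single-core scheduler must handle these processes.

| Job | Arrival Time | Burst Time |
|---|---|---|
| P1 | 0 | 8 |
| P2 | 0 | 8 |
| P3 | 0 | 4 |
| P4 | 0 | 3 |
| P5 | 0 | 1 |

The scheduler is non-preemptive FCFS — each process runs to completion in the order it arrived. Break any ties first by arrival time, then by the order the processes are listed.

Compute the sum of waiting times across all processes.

Gantt: | P1 0-8 | P2 8-16 | P3 16-20 | P4 20-23 | P5 23-24 |
Completion: P1=8  P2=16  P3=20  P4=23  P5=24
Turnaround (C−A): P1=8  P2=16  P3=20  P4=23  P5=24
Waiting = turnaround − burst: P1=0, P2=8, P3=16, P4=20, P5=23
Total waiting = 0 + 8 + 16 + 20 + 23 = 67

67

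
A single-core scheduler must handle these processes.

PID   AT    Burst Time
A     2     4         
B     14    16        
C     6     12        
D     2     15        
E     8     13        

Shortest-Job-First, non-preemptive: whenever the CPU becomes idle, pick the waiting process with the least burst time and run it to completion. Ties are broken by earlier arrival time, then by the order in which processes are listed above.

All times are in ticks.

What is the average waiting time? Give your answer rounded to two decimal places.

14.20

Schedule: | idle 0-2 | A 2-6 | C 6-18 | E 18-31 | D 31-46 | B 46-62 |
Completion: A=6  B=62  C=18  D=46  E=31
Waiting times: A=0, B=32, C=0, D=29, E=10
Average waiting = (0+32+0+29+10) / 5 = 71/5 = 14.20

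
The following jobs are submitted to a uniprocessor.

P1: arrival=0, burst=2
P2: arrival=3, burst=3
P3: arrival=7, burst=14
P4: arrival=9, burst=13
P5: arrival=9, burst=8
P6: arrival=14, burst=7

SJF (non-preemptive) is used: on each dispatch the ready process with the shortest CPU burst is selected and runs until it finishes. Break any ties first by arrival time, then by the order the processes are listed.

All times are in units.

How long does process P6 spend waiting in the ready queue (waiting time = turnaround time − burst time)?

Timeline: | P1 0-2 | idle 2-3 | P2 3-6 | idle 6-7 | P3 7-21 | P6 21-28 | P5 28-36 | P4 36-49 |
Completion: P1=2  P2=6  P3=21  P4=49  P5=36  P6=28
Waiting(P6) = turnaround − burst = 14 − 7 = 7

7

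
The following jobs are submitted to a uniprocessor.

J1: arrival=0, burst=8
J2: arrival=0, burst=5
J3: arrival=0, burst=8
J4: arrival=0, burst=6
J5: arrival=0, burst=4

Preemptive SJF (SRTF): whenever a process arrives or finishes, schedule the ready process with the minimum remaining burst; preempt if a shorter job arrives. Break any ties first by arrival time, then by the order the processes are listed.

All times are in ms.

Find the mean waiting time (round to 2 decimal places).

Gantt: | J5 0-4 | J2 4-9 | J4 9-15 | J1 15-23 | J3 23-31 |
Completion: J1=23  J2=9  J3=31  J4=15  J5=4
Waiting times: J1=15, J2=4, J3=23, J4=9, J5=0
Average waiting = (15+4+23+9+0) / 5 = 51/5 = 10.20

10.20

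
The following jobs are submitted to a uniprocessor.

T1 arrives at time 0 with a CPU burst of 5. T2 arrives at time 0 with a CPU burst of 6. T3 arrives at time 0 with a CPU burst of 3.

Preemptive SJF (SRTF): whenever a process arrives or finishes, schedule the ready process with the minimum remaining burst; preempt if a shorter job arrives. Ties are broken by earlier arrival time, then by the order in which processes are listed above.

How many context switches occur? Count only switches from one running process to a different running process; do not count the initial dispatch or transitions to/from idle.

2

Gantt: | T3 0-3 | T1 3-8 | T2 8-14 |
Completion: T1=8  T2=14  T3=3
Turnaround (C−A): T1=8  T2=14  T3=3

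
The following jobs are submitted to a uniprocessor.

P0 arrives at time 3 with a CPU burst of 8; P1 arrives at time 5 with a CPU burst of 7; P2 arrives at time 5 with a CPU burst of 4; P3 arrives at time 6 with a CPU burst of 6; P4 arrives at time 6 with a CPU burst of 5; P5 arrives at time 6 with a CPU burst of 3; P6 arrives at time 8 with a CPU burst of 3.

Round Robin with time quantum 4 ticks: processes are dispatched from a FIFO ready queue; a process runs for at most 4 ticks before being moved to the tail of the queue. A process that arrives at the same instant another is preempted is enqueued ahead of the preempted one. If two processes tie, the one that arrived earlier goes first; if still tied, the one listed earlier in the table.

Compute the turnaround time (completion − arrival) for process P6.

25

Schedule: | idle 0-3 | P0 3-7 | P1 7-11 | P2 11-15 | P3 15-19 | P4 19-23 | P5 23-26 | P0 26-30 | P6 30-33 | P1 33-36 | P3 36-38 | P4 38-39 |
Completion: P0=30  P1=36  P2=15  P3=38  P4=39  P5=26  P6=33
Turnaround (C−A): P0=27  P1=31  P2=10  P3=32  P4=33  P5=20  P6=25
Turnaround(P6) = completion − arrival = 33 − 8 = 25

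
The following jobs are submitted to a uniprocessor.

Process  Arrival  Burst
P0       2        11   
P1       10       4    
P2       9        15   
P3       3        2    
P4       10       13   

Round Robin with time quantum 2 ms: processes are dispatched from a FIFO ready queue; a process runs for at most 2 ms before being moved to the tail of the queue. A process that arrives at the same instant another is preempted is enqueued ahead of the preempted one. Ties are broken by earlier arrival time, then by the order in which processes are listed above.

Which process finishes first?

Schedule: | idle 0-2 | P0 2-4 | P3 4-6 | P0 6-10 | P2 10-12 | P1 12-14 | P4 14-16 | P0 16-18 | P2 18-20 | P1 20-22 | P4 22-24 | P0 24-26 | P2 26-28 | P4 28-30 | P0 30-31 | P2 31-33 | P4 33-35 | P2 35-37 | P4 37-39 | P2 39-41 | P4 41-43 | P2 43-45 | P4 45-46 | P2 46-47 |
Completion: P0=31  P1=22  P2=47  P3=6  P4=46
Turnaround (C−A): P0=29  P1=12  P2=38  P3=3  P4=36
Finish order: P3 → P1 → P0 → P4 → P2

P3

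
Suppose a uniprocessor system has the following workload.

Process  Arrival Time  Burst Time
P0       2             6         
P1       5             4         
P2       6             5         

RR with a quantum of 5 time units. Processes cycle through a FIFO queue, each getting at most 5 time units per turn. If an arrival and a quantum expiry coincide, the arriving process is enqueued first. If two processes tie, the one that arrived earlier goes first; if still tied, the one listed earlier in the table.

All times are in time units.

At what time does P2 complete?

Gantt: | idle 0-2 | P0 2-7 | P1 7-11 | P2 11-16 | P0 16-17 |
Completion: P0=17  P1=11  P2=16

16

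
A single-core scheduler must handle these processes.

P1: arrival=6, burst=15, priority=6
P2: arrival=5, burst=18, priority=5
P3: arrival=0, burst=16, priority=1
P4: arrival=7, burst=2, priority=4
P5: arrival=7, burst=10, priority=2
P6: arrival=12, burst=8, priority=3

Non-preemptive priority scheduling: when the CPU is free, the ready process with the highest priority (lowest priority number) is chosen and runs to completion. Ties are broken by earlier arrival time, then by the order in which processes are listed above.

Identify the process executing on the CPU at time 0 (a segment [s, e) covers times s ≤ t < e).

Gantt: | P3 0-16 | P5 16-26 | P6 26-34 | P4 34-36 | P2 36-54 | P1 54-69 |
Completion: P1=69  P2=54  P3=16  P4=36  P5=26  P6=34

P3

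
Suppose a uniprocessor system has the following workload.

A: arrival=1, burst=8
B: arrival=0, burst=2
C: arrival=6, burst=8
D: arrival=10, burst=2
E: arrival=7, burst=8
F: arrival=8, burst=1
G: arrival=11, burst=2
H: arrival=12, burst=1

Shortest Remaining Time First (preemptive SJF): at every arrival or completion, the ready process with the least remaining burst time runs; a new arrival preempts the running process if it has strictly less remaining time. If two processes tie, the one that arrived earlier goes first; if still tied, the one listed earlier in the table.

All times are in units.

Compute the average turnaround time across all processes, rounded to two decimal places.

8.25

Gantt: | B 0-2 | A 2-8 | F 8-9 | A 9-11 | D 11-13 | H 13-14 | G 14-16 | C 16-24 | E 24-32 |
Completion: A=11  B=2  C=24  D=13  E=32  F=9  G=16  H=14
Turnaround (C−A): A=10  B=2  C=18  D=3  E=25  F=1  G=5  H=2
Turnaround times: A=10, B=2, C=18, D=3, E=25, F=1, G=5, H=2
Average turnaround = (10+2+18+3+25+1+5+2) / 8 = 66/8 = 8.25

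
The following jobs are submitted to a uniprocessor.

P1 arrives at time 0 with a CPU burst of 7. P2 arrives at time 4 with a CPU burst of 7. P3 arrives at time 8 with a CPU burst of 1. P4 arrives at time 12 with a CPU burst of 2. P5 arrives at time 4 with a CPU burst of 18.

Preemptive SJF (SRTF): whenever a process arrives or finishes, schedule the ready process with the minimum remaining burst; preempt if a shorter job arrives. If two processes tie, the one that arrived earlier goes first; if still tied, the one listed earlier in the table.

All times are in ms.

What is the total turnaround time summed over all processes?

54

Timeline: | P1 0-7 | P2 7-8 | P3 8-9 | P2 9-12 | P4 12-14 | P2 14-17 | P5 17-35 |
Completion: P1=7  P2=17  P3=9  P4=14  P5=35
Turnaround (C−A): P1=7  P2=13  P3=1  P4=2  P5=31
Turnaround = completion − arrival: P1=7, P2=13, P3=1, P4=2, P5=31
Total turnaround = 7 + 13 + 1 + 2 + 31 = 54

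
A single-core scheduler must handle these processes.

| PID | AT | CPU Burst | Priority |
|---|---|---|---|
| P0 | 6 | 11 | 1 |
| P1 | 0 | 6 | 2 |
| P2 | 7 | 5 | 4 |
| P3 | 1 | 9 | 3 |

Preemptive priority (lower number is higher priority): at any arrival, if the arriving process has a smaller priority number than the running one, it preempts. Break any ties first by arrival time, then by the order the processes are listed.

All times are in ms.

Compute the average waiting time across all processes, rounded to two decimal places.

8.75

Schedule: | P1 0-6 | P0 6-17 | P3 17-26 | P2 26-31 |
Completion: P0=17  P1=6  P2=31  P3=26
Turnaround (C−A): P0=11  P1=6  P2=24  P3=25
Waiting times: P0=0, P1=0, P2=19, P3=16
Average waiting = (0+0+19+16) / 4 = 35/4 = 8.75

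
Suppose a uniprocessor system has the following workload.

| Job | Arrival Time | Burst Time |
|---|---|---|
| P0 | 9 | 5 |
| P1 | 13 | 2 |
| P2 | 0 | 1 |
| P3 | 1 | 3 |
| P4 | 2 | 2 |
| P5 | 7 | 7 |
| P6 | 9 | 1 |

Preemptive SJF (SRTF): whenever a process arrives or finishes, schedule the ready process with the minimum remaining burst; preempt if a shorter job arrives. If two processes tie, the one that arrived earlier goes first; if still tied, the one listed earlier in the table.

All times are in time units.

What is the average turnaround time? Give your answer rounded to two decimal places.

Timeline: | P2 0-1 | P3 1-4 | P4 4-6 | idle 6-7 | P5 7-9 | P6 9-10 | P5 10-15 | P1 15-17 | P0 17-22 |
Completion: P0=22  P1=17  P2=1  P3=4  P4=6  P5=15  P6=10
Turnaround times: P0=13, P1=4, P2=1, P3=3, P4=4, P5=8, P6=1
Average turnaround = (13+4+1+3+4+8+1) / 7 = 34/7 = 4.86

4.86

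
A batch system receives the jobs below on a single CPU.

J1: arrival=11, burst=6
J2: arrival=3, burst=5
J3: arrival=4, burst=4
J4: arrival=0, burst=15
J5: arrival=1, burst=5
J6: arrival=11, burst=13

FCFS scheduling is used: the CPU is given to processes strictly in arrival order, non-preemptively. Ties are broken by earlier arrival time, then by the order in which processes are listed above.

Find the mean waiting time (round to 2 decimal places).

15.67

Schedule: | J4 0-15 | J5 15-20 | J2 20-25 | J3 25-29 | J1 29-35 | J6 35-48 |
Completion: J1=35  J2=25  J3=29  J4=15  J5=20  J6=48
Waiting times: J1=18, J2=17, J3=21, J4=0, J5=14, J6=24
Average waiting = (18+17+21+0+14+24) / 6 = 94/6 = 15.67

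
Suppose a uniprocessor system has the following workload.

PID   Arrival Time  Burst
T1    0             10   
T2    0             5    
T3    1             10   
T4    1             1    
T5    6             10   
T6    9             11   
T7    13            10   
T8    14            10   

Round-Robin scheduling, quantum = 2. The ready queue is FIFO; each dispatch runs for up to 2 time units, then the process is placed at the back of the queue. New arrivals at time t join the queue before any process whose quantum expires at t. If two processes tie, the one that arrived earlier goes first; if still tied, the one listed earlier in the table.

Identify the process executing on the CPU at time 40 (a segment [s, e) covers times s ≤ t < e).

Timeline: | T1 0-2 | T2 2-4 | T3 4-6 | T4 6-7 | T1 7-9 | T2 9-11 | T5 11-13 | T3 13-15 | T6 15-17 | T1 17-19 | T2 19-20 | T7 20-22 | T5 22-24 | T8 24-26 | T3 26-28 | T6 28-30 | T1 30-32 | T7 32-34 | T5 34-36 | T8 36-38 | T3 38-40 | T6 40-42 | T1 42-44 | T7 44-46 | T5 46-48 | T8 48-50 | T3 50-52 | T6 52-54 | T7 54-56 | T5 56-58 | T8 58-60 | T6 60-62 | T7 62-64 | T8 64-66 | T6 66-67 |
Completion: T1=44  T2=20  T3=52  T4=7  T5=58  T6=67  T7=64  T8=66
Turnaround (C−A): T1=44  T2=20  T3=51  T4=6  T5=52  T6=58  T7=51  T8=52

T6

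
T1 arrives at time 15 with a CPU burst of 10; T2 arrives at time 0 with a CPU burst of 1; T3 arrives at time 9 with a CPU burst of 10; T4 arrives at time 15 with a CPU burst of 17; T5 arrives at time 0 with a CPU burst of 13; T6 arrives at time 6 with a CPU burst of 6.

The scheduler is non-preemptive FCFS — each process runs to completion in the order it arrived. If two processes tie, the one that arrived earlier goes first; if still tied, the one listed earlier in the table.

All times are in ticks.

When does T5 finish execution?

14

Gantt: | T2 0-1 | T5 1-14 | T6 14-20 | T3 20-30 | T1 30-40 | T4 40-57 |
Completion: T1=40  T2=1  T3=30  T4=57  T5=14  T6=20
Turnaround (C−A): T1=25  T2=1  T3=21  T4=42  T5=14  T6=14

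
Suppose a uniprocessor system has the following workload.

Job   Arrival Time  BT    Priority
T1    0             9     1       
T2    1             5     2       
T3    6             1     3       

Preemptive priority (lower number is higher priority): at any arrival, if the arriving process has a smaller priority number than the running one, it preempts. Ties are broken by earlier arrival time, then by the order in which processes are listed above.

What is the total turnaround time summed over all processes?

31

Timeline: | T1 0-9 | T2 9-14 | T3 14-15 |
Completion: T1=9  T2=14  T3=15
Turnaround = completion − arrival: T1=9, T2=13, T3=9
Total turnaround = 9 + 13 + 9 = 31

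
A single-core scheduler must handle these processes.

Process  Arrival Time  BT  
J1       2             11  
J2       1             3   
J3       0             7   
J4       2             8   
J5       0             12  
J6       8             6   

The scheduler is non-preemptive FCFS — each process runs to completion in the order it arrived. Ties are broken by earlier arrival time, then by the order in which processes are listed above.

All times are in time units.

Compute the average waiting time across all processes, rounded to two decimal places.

Gantt: | J3 0-7 | J5 7-19 | J2 19-22 | J1 22-33 | J4 33-41 | J6 41-47 |
Completion: J1=33  J2=22  J3=7  J4=41  J5=19  J6=47
Waiting times: J1=20, J2=18, J3=0, J4=31, J5=7, J6=33
Average waiting = (20+18+0+31+7+33) / 6 = 109/6 = 18.17

18.17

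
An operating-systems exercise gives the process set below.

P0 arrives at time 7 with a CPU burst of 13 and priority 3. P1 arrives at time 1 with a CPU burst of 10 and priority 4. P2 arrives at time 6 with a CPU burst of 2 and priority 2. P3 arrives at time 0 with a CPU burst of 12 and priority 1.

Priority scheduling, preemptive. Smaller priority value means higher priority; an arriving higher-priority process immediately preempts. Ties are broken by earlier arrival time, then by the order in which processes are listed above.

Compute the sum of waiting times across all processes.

Gantt: | P3 0-12 | P2 12-14 | P0 14-27 | P1 27-37 |
Completion: P0=27  P1=37  P2=14  P3=12
Waiting = turnaround − burst: P0=7, P1=26, P2=6, P3=0
Total waiting = 7 + 26 + 6 + 0 = 39

39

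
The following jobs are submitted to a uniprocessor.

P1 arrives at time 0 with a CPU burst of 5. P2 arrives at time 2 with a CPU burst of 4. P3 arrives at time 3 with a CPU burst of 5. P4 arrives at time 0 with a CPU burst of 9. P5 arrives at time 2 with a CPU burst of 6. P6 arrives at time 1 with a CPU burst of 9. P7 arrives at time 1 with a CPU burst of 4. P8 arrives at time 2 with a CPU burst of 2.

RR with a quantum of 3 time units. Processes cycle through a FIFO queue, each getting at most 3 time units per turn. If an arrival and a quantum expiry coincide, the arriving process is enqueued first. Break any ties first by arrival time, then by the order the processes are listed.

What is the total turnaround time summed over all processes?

Timeline: | P1 0-3 | P4 3-6 | P6 6-9 | P7 9-12 | P2 12-15 | P5 15-18 | P8 18-20 | P3 20-23 | P1 23-25 | P4 25-28 | P6 28-31 | P7 31-32 | P2 32-33 | P5 33-36 | P3 36-38 | P4 38-41 | P6 41-44 |
Completion: P1=25  P2=33  P3=38  P4=41  P5=36  P6=44  P7=32  P8=20
Turnaround (C−A): P1=25  P2=31  P3=35  P4=41  P5=34  P6=43  P7=31  P8=18
Turnaround = completion − arrival: P1=25, P2=31, P3=35, P4=41, P5=34, P6=43, P7=31, P8=18
Total turnaround = 25 + 31 + 35 + 41 + 34 + 43 + 31 + 18 = 258

258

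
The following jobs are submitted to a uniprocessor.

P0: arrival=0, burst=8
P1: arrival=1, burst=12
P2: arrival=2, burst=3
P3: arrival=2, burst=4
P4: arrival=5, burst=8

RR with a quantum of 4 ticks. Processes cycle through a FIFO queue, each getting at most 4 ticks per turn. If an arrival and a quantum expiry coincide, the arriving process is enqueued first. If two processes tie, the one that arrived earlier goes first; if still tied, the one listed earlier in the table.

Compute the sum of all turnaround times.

101

Gantt: | P0 0-4 | P1 4-8 | P2 8-11 | P3 11-15 | P0 15-19 | P4 19-23 | P1 23-27 | P4 27-31 | P1 31-35 |
Completion: P0=19  P1=35  P2=11  P3=15  P4=31
Turnaround (C−A): P0=19  P1=34  P2=9  P3=13  P4=26
Turnaround = completion − arrival: P0=19, P1=34, P2=9, P3=13, P4=26
Total turnaround = 19 + 34 + 9 + 13 + 26 = 101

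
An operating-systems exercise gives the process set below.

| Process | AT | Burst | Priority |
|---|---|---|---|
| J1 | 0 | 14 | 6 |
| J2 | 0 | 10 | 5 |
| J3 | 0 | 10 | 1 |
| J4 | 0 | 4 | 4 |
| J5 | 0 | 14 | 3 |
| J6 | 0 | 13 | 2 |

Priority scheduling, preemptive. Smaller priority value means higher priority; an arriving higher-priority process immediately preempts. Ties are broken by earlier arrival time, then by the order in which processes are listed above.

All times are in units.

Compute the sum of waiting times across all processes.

162

Gantt: | J3 0-10 | J6 10-23 | J5 23-37 | J4 37-41 | J2 41-51 | J1 51-65 |
Completion: J1=65  J2=51  J3=10  J4=41  J5=37  J6=23
Turnaround (C−A): J1=65  J2=51  J3=10  J4=41  J5=37  J6=23
Waiting = turnaround − burst: J1=51, J2=41, J3=0, J4=37, J5=23, J6=10
Total waiting = 51 + 41 + 0 + 37 + 23 + 10 = 162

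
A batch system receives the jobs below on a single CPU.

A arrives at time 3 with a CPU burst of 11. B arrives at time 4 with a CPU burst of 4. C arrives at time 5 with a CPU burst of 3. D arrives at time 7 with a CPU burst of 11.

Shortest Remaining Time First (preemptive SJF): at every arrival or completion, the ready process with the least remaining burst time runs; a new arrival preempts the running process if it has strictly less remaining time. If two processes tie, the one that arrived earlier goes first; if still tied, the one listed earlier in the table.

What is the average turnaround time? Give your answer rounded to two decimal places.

13.25

Timeline: | idle 0-3 | A 3-4 | B 4-8 | C 8-11 | A 11-21 | D 21-32 |
Completion: A=21  B=8  C=11  D=32
Turnaround times: A=18, B=4, C=6, D=25
Average turnaround = (18+4+6+25) / 4 = 53/4 = 13.25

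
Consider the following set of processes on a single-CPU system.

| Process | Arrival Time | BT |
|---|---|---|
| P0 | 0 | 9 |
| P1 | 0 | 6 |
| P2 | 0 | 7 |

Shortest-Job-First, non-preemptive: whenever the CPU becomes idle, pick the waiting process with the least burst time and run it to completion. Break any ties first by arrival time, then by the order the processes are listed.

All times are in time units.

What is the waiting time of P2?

6

Timeline: | P1 0-6 | P2 6-13 | P0 13-22 |
Completion: P0=22  P1=6  P2=13
Turnaround (C−A): P0=22  P1=6  P2=13
Waiting(P2) = turnaround − burst = 13 − 7 = 6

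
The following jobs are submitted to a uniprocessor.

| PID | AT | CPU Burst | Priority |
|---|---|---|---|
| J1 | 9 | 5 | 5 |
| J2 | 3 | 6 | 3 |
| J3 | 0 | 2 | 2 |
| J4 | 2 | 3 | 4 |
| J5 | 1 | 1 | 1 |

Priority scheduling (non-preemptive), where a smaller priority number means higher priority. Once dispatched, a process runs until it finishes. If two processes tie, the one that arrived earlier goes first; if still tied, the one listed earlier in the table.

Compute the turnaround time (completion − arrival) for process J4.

10

Gantt: | J3 0-2 | J5 2-3 | J2 3-9 | J4 9-12 | J1 12-17 |
Completion: J1=17  J2=9  J3=2  J4=12  J5=3
Turnaround (C−A): J1=8  J2=6  J3=2  J4=10  J5=2
Turnaround(J4) = completion − arrival = 12 − 2 = 10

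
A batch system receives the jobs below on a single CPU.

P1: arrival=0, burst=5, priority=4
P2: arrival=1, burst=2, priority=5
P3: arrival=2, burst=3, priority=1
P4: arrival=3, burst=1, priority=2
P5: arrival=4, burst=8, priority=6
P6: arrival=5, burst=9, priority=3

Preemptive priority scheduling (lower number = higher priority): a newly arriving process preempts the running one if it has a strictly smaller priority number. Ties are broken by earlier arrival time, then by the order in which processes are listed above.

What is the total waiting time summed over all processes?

Timeline: | P1 0-2 | P3 2-5 | P4 5-6 | P6 6-15 | P1 15-18 | P2 18-20 | P5 20-28 |
Completion: P1=18  P2=20  P3=5  P4=6  P5=28  P6=15
Waiting = turnaround − burst: P1=13, P2=17, P3=0, P4=2, P5=16, P6=1
Total waiting = 13 + 17 + 0 + 2 + 16 + 1 = 49

49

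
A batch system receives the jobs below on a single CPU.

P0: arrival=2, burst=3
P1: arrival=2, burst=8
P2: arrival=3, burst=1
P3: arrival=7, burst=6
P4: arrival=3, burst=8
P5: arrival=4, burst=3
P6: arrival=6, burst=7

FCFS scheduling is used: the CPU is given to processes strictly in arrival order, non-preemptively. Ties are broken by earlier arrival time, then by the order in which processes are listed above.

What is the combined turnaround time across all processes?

Timeline: | idle 0-2 | P0 2-5 | P1 5-13 | P2 13-14 | P4 14-22 | P5 22-25 | P6 25-32 | P3 32-38 |
Completion: P0=5  P1=13  P2=14  P3=38  P4=22  P5=25  P6=32
Turnaround = completion − arrival: P0=3, P1=11, P2=11, P3=31, P4=19, P5=21, P6=26
Total turnaround = 3 + 11 + 11 + 31 + 19 + 21 + 26 = 122

122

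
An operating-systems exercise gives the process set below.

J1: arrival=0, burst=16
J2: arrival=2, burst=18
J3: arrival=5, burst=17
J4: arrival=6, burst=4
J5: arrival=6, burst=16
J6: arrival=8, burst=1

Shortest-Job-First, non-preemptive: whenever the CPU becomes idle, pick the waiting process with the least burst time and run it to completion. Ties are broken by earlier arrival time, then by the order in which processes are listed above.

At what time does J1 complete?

16

Gantt: | J1 0-16 | J6 16-17 | J4 17-21 | J5 21-37 | J3 37-54 | J2 54-72 |
Completion: J1=16  J2=72  J3=54  J4=21  J5=37  J6=17
Turnaround (C−A): J1=16  J2=70  J3=49  J4=15  J5=31  J6=9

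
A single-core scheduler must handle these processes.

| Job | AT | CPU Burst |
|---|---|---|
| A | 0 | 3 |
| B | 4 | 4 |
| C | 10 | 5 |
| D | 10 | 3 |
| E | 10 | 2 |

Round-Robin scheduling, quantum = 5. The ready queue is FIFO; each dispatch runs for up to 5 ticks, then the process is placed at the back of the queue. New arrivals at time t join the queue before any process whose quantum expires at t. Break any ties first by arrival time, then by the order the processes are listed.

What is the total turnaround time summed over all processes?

Timeline: | A 0-3 | idle 3-4 | B 4-8 | idle 8-10 | C 10-15 | D 15-18 | E 18-20 |
Completion: A=3  B=8  C=15  D=18  E=20
Turnaround (C−A): A=3  B=4  C=5  D=8  E=10
Turnaround = completion − arrival: A=3, B=4, C=5, D=8, E=10
Total turnaround = 3 + 4 + 5 + 8 + 10 = 30

30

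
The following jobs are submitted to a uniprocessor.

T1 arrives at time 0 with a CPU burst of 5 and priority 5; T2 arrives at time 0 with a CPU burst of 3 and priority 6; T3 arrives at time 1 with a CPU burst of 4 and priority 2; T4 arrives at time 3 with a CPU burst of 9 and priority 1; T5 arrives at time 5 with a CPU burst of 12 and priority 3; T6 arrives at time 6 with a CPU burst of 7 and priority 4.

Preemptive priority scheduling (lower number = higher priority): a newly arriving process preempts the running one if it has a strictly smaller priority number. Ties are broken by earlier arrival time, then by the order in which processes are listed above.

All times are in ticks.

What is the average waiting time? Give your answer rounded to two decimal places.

Timeline: | T1 0-1 | T3 1-3 | T4 3-12 | T3 12-14 | T5 14-26 | T6 26-33 | T1 33-37 | T2 37-40 |
Completion: T1=37  T2=40  T3=14  T4=12  T5=26  T6=33
Waiting times: T1=32, T2=37, T3=9, T4=0, T5=9, T6=20
Average waiting = (32+37+9+0+9+20) / 6 = 107/6 = 17.83

17.83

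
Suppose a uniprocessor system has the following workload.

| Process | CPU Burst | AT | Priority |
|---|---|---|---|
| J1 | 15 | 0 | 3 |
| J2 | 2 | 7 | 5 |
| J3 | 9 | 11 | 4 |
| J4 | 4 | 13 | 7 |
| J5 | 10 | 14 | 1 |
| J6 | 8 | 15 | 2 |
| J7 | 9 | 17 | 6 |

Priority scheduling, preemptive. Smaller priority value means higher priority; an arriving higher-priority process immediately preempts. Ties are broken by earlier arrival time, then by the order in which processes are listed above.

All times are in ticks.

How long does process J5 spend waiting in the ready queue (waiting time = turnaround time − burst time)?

0

Timeline: | J1 0-14 | J5 14-24 | J6 24-32 | J1 32-33 | J3 33-42 | J2 42-44 | J7 44-53 | J4 53-57 |
Completion: J1=33  J2=44  J3=42  J4=57  J5=24  J6=32  J7=53
Turnaround (C−A): J1=33  J2=37  J3=31  J4=44  J5=10  J6=17  J7=36
Waiting(J5) = turnaround − burst = 10 − 10 = 0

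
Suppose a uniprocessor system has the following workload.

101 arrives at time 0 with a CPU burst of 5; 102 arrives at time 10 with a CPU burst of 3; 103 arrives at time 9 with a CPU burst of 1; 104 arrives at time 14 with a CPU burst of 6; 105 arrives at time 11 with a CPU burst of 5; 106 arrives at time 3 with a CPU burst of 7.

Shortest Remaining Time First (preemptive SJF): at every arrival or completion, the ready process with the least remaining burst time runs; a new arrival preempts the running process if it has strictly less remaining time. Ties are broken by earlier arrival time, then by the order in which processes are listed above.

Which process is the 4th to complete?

Gantt: | 101 0-5 | 106 5-9 | 103 9-10 | 106 10-13 | 102 13-16 | 105 16-21 | 104 21-27 |
Completion: 101=5  102=16  103=10  104=27  105=21  106=13
Turnaround (C−A): 101=5  102=6  103=1  104=13  105=10  106=10
Finish order: 101 → 103 → 106 → 102 → 105 → 104

102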